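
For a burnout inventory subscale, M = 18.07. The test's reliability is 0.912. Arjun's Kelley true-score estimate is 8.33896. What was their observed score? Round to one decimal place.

7.4

T̂ = ρX + (1 − ρ)μ  ⇒  X = (T̂ − (1 − ρ)μ) / ρ
X = (8.33896 − 0.088 × 18.07) / 0.912 = (8.33896 − 1.59016) / 0.912 = 6.74880 / 0.912 = 7.400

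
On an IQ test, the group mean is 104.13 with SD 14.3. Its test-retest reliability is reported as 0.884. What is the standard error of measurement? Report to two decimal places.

SEM = SD · √(1 − ρ) = 14.3 × √0.116 = 14.3 × 0.3406 = 4.870

4.87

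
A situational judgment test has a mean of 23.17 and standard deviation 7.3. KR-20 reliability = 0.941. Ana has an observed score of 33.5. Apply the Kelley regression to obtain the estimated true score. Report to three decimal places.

32.891

T̂ = ρX + (1 − ρ)μ
  = 0.941 × 33.5 + 0.059 × 23.17
  = 31.5235 + 1.36703
  = 32.8905
  ≈ 32.891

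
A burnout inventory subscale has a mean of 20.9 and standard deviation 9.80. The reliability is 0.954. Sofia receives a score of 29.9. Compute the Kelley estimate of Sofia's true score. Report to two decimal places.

29.49

T̂ = 0.954(29.9) + 0.046(20.9) = 28.5246 + 0.9614 = 29.486 → 29.49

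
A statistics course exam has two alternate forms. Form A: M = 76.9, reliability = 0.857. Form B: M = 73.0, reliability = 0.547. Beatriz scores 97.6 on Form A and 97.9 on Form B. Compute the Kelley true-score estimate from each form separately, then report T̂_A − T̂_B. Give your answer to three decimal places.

T̂_A = 0.857(97.6) + 0.143(76.9) = 94.63990
T̂_B = 0.547(97.9) + 0.453(73.0) = 86.62030
T̂_A − T̂_B = 8.01960

8.020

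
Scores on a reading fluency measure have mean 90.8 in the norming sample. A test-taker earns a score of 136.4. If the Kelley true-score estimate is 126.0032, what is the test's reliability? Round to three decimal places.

0.772

T̂ = ρX + (1 − ρ)μ  ⇒  T̂ − μ = ρ(X − μ)
ρ = (T̂ − μ)/(X − μ) = (126.0032 − 90.8) / (136.4 − 90.8) = 35.2032 / 45.6 = 0.77200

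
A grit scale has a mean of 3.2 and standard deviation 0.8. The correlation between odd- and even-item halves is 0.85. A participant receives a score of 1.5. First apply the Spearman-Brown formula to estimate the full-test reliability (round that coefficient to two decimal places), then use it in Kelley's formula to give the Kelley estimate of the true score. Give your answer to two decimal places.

1.64

Spearman-Brown: ρ = 2r/(1 + r) = 2(0.85)/(1 + 0.85) = 1.700/1.85 = 0.9189 → 0.92
T̂ = 0.92(1.5) + 0.08(3.2) = 1.380 + 0.256 = 1.636 → 1.64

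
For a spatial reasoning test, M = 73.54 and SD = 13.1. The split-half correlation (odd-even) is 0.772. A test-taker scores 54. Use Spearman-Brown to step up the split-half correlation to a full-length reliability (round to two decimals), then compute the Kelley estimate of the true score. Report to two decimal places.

56.54

Spearman-Brown: ρ = 2r/(1 + r) = 2(0.772)/(1 + 0.772) = 1.5440/1.772 = 0.8713 → 0.87
Kelley's formula gives T̂ = 0.87·54 + 0.13·73.54 = 46.98 + 9.5602 = 56.540.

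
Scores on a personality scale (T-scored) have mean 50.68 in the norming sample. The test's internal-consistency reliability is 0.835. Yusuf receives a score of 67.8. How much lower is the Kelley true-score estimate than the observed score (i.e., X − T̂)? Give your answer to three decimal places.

2.825

T̂ = ρX + (1 − ρ)μ
  = 0.835 × 67.8 + 0.165 × 50.68
  = 56.6130 + 8.36220
  = 64.97520
  ≈ 64.9752
X − T̂ = 67.8 − 64.9752 = 2.8248 → 2.825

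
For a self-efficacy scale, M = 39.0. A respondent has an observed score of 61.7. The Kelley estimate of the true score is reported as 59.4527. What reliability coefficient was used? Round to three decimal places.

T̂ = ρX + (1 − ρ)μ  ⇒  T̂ − μ = ρ(X − μ)
ρ = (T̂ − μ)/(X − μ) = (59.4527 − 39.0) / (61.7 − 39.0) = 20.4527 / 22.7 = 0.90100

0.901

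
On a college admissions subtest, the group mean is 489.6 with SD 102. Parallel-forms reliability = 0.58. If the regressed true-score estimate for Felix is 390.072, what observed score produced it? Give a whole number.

318

T̂ = ρX + (1 − ρ)μ  ⇒  X = (T̂ − (1 − ρ)μ) / ρ
X = (390.072 − 0.42 × 489.6) / 0.58 = (390.072 − 205.632) / 0.58 = 184.440 / 0.58 = 318.00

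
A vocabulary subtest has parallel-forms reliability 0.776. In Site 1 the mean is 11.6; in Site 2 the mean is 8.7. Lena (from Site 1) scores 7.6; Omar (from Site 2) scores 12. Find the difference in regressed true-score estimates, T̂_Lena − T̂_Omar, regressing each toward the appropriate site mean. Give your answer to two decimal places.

-2.76

T̂_Lena = 0.776(7.6) + 0.224(11.6) = 8.4960
T̂_Omar = 0.776(12) + 0.224(8.7) = 11.2608
Difference = 8.4960 − 11.2608 = -2.7648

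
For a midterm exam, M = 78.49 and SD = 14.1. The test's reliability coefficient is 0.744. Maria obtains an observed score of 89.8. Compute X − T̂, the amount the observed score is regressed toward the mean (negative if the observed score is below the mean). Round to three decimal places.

T̂ = 0.744(89.8) + 0.256(78.49) = 66.8112 + 20.09344 = 86.90464 → 86.9046
X − T̂ = 89.8 − 86.9046 = 2.8954 → 2.895

2.895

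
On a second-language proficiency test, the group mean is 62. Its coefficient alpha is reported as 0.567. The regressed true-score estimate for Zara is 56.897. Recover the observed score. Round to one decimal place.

53.0

T̂ = ρX + (1 − ρ)μ  ⇒  X = (T̂ − (1 − ρ)μ) / ρ
X = (56.897 − 0.433 × 62) / 0.567 = (56.897 − 26.846) / 0.567 = 30.051 / 0.567 = 53.000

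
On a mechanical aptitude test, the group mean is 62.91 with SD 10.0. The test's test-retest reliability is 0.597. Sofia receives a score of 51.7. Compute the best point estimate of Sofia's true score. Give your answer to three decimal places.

56.218

T̂ = 0.597(51.7) + 0.403(62.91) = 30.8649 + 25.35273 = 56.2176 → 56.218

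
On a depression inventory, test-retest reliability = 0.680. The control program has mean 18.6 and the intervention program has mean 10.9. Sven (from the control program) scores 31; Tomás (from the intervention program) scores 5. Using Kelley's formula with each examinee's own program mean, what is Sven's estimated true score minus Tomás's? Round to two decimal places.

T̂_Sven = 0.680(31) + 0.320(18.6) = 27.0320
T̂_Tomás = 0.680(5) + 0.320(10.9) = 6.8880
Difference = 27.0320 − 6.8880 = 20.1440

20.14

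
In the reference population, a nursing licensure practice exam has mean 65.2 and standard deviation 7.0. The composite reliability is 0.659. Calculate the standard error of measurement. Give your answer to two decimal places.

4.09

SEM = SD · √(1 − ρ) = 7.0 × √0.341 = 7.0 × 0.5840 = 4.088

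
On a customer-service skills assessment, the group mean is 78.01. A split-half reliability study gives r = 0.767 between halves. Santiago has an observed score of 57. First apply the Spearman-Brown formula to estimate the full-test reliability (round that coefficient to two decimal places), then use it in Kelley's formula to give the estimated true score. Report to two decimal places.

59.73

Spearman-Brown: ρ = 2r/(1 + r) = 2(0.767)/(1 + 0.767) = 1.5340/1.767 = 0.8681 → 0.87
T̂ = 0.87(57) + 0.13(78.01) = 49.59 + 10.1413 = 59.731 → 59.73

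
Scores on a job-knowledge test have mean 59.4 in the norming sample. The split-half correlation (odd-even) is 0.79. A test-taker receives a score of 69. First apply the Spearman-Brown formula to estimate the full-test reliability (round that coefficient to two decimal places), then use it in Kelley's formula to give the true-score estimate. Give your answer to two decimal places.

Spearman-Brown: ρ = 2r/(1 + r) = 2(0.79)/(1 + 0.79) = 1.580/1.79 = 0.8827 → 0.88
Kelley's formula gives T̂ = 0.88·69 + 0.12·59.4 = 60.72 + 7.128 = 67.848.

67.85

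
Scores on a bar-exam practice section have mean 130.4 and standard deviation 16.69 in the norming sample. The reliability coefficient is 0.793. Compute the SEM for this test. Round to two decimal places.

SEM = SD · √(1 − ρ) = 16.69 × √0.207 = 16.69 × 0.4550 = 7.593

7.59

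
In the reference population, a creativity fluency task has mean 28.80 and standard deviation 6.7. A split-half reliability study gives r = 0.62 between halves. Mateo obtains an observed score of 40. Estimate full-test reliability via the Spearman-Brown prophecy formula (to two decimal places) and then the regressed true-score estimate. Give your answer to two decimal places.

Spearman-Brown: ρ = 2r/(1 + r) = 2(0.62)/(1 + 0.62) = 1.240/1.62 = 0.7654 → 0.77
Weight the observed score by reliability and the mean by (1 − reliability): T̂ = 0.77·40 + 0.23·28.80 = 30.80 + 6.6240 = 37.424.

37.42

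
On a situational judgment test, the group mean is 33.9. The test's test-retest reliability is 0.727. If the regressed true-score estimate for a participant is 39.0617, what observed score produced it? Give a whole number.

T̂ = ρX + (1 − ρ)μ  ⇒  X = (T̂ − (1 − ρ)μ) / ρ
X = (39.0617 − 0.273 × 33.9) / 0.727 = (39.0617 − 9.2547) / 0.727 = 29.8070 / 0.727 = 41.00

41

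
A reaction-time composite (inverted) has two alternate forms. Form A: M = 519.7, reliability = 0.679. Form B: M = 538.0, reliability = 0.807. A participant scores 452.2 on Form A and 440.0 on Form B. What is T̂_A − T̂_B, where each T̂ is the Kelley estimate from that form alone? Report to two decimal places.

14.95

T̂_A = 0.679(452.2) + 0.321(519.7) = 473.8675
T̂_B = 0.807(440.0) + 0.193(538.0) = 458.9140
T̂_A − T̂_B = 14.9535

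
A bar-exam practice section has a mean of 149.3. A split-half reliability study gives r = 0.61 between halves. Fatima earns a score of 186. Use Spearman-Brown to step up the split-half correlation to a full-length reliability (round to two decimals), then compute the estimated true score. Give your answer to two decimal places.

177.19

Spearman-Brown: ρ = 2r/(1 + r) = 2(0.61)/(1 + 0.61) = 1.220/1.61 = 0.7578 → 0.76
Regress the observed score toward the mean by the unreliability: T̂ = 0.76·186 + 0.24·149.3 = 141.36 + 35.832 = 177.192.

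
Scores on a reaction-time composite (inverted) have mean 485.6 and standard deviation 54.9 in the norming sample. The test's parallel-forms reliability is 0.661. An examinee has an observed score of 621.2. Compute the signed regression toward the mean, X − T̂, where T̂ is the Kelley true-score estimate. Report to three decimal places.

T̂ = ρX + (1 − ρ)μ
  = 0.661 × 621.2 + 0.339 × 485.6
  = 410.6132 + 164.6184
  = 575.23160
  ≈ 575.2316
X − T̂ = 621.2 − 575.2316 = 45.9684 → 45.968

45.968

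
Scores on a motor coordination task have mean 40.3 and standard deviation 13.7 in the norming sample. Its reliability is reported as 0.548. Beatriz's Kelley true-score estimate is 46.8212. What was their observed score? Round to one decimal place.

T̂ = ρX + (1 − ρ)μ  ⇒  X = (T̂ − (1 − ρ)μ) / ρ
X = (46.8212 − 0.452 × 40.3) / 0.548 = (46.8212 − 18.2156) / 0.548 = 28.6056 / 0.548 = 52.200

52.2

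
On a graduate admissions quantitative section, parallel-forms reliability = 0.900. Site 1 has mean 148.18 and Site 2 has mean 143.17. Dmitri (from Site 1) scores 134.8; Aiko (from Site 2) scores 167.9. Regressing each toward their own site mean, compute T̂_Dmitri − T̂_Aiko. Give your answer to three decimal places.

-29.289

T̂_Dmitri = 0.900(134.8) + 0.100(148.18) = 136.13800
T̂_Aiko = 0.900(167.9) + 0.100(143.17) = 165.42700
Difference = 136.13800 − 165.42700 = -29.28900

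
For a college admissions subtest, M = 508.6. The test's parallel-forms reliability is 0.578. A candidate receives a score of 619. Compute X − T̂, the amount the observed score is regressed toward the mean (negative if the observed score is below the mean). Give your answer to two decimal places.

46.59

T̂ = 0.578(619) + 0.422(508.6) = 357.782 + 214.6292 = 572.4112 → 572.411
X − T̂ = 619 − 572.411 = 46.589 → 46.59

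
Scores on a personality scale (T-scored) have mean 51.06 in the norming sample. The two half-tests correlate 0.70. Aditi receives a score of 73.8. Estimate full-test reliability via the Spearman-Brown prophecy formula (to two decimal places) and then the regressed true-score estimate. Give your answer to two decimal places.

Spearman-Brown: ρ = 2r/(1 + r) = 2(0.70)/(1 + 0.70) = 1.400/1.70 = 0.8235 → 0.82
Regress the observed score toward the mean by the unreliability: T̂ = 0.82·73.8 + 0.18·51.06 = 60.516 + 9.1908 = 69.707.

69.71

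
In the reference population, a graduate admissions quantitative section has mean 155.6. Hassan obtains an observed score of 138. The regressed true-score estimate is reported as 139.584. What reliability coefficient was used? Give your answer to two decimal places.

0.91

T̂ = ρX + (1 − ρ)μ  ⇒  T̂ − μ = ρ(X − μ)
ρ = (T̂ − μ)/(X − μ) = (139.584 − 155.6) / (138 − 155.6) = -16.016 / -17.6 = 0.9100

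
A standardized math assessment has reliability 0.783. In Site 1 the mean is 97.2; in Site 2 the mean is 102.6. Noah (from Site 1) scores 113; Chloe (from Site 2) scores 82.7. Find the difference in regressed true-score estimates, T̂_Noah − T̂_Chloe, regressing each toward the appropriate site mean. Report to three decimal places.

T̂_Noah = 0.783(113) + 0.217(97.2) = 109.57140
T̂_Chloe = 0.783(82.7) + 0.217(102.6) = 87.01830
Difference = 109.57140 − 87.01830 = 22.55310

22.553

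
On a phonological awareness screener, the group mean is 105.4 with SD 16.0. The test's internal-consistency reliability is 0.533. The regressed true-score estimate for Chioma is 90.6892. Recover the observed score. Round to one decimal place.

T̂ = ρX + (1 − ρ)μ  ⇒  X = (T̂ − (1 − ρ)μ) / ρ
X = (90.6892 − 0.467 × 105.4) / 0.533 = (90.6892 − 49.2218) / 0.533 = 41.4674 / 0.533 = 77.800

77.8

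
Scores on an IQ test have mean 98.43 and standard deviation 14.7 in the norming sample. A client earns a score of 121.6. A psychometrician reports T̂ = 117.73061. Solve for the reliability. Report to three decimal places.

0.833

T̂ = ρX + (1 − ρ)μ  ⇒  T̂ − μ = ρ(X − μ)
ρ = (T̂ − μ)/(X − μ) = (117.73061 − 98.43) / (121.6 − 98.43) = 19.30061 / 23.17 = 0.83300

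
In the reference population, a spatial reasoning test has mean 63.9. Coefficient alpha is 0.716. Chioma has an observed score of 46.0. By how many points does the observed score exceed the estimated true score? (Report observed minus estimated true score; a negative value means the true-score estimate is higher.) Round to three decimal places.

-5.084

Weight the observed score by reliability and the mean by (1 − reliability): T̂ = 0.716·46.0 + 0.284·63.9 = 32.9360 + 18.1476 = 51.08360.
X − T̂ = 46.0 − 51.0836 = -5.0836 → -5.084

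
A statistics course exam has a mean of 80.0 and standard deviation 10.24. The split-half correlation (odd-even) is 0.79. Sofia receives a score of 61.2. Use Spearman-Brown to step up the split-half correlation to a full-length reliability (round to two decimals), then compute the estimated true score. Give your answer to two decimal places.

63.46

Spearman-Brown: ρ = 2r/(1 + r) = 2(0.79)/(1 + 0.79) = 1.580/1.79 = 0.8827 → 0.88
T̂ = 0.88(61.2) + 0.12(80.0) = 53.856 + 9.600 = 63.456 → 63.46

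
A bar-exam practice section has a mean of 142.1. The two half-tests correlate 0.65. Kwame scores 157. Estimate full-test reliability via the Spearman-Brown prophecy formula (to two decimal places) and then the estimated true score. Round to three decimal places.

153.871

Spearman-Brown: ρ = 2r/(1 + r) = 2(0.65)/(1 + 0.65) = 1.300/1.65 = 0.7879 → 0.79
T̂ = 0.79(157) + 0.21(142.1) = 124.03 + 29.841 = 153.8710 → 153.871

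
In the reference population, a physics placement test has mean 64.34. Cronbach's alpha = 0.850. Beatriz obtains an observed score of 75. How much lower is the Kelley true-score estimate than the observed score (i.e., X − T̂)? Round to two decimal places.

Weight the observed score by reliability and the mean by (1 − reliability): T̂ = 0.850·75 + 0.150·64.34 = 63.750 + 9.65100 = 73.4010.
X − T̂ = 75 − 73.401 = 1.599 → 1.60

1.60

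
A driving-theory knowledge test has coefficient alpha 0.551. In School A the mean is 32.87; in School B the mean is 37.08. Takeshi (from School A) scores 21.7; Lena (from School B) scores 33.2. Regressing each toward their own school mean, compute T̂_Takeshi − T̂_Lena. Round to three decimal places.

T̂_Takeshi = 0.551(21.7) + 0.449(32.87) = 26.71533
T̂_Lena = 0.551(33.2) + 0.449(37.08) = 34.94212
Difference = 26.71533 − 34.94212 = -8.22679

-8.227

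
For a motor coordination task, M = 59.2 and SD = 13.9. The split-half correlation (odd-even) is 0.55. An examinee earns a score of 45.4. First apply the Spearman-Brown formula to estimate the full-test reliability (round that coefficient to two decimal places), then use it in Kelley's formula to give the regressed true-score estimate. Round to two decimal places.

49.40

Spearman-Brown: ρ = 2r/(1 + r) = 2(0.55)/(1 + 0.55) = 1.100/1.55 = 0.7097 → 0.71
Regress the observed score toward the mean by the unreliability: T̂ = 0.71·45.4 + 0.29·59.2 = 32.234 + 17.168 = 49.402.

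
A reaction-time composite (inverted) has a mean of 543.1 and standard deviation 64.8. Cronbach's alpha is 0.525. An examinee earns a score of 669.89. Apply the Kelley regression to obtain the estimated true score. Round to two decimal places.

T̂ = ρX + (1 − ρ)μ
  = 0.525 × 669.89 + 0.475 × 543.1
  = 351.69225 + 257.9725
  = 609.665
  ≈ 609.66

609.66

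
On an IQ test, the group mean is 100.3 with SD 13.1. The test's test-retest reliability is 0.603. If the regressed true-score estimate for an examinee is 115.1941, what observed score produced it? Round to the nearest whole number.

125

T̂ = ρX + (1 − ρ)μ  ⇒  X = (T̂ − (1 − ρ)μ) / ρ
X = (115.1941 − 0.397 × 100.3) / 0.603 = (115.1941 − 39.8191) / 0.603 = 75.3750 / 0.603 = 125.00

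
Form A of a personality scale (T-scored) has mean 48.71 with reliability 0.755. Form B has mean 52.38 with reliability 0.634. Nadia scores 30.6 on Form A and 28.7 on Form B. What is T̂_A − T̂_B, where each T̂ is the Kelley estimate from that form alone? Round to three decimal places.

-2.330

T̂_A = 0.755(30.6) + 0.245(48.71) = 35.03695
T̂_B = 0.634(28.7) + 0.366(52.38) = 37.36688
T̂_A − T̂_B = -2.32993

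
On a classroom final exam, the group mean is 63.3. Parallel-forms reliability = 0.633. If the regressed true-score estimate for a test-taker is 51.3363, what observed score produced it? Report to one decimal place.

44.4

T̂ = ρX + (1 − ρ)μ  ⇒  X = (T̂ − (1 − ρ)μ) / ρ
X = (51.3363 − 0.367 × 63.3) / 0.633 = (51.3363 − 23.2311) / 0.633 = 28.1052 / 0.633 = 44.400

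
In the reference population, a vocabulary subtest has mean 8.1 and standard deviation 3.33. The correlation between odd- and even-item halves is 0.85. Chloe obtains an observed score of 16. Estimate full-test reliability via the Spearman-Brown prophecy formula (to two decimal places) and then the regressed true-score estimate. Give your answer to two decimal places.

Spearman-Brown: ρ = 2r/(1 + r) = 2(0.85)/(1 + 0.85) = 1.700/1.85 = 0.9189 → 0.92
T̂ = 0.92(16) + 0.08(8.1) = 14.72 + 0.648 = 15.368 → 15.37

15.37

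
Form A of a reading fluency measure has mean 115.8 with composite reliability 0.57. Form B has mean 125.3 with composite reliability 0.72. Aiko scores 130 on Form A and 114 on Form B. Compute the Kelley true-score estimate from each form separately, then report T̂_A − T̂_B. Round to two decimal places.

T̂_A = 0.57(130) + 0.43(115.8) = 123.8940
T̂_B = 0.72(114) + 0.28(125.3) = 117.1640
T̂_A − T̂_B = 6.7300

6.73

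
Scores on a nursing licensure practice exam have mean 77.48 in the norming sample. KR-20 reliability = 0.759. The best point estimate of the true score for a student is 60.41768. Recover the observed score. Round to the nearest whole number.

T̂ = ρX + (1 − ρ)μ  ⇒  X = (T̂ − (1 − ρ)μ) / ρ
X = (60.41768 − 0.241 × 77.48) / 0.759 = (60.41768 − 18.67268) / 0.759 = 41.74500 / 0.759 = 55.00

55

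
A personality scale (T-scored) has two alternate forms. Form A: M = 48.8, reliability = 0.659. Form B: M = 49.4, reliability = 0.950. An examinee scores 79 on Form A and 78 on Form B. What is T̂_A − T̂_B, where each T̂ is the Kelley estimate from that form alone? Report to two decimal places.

T̂_A = 0.659(79) + 0.341(48.8) = 68.7018
T̂_B = 0.950(78) + 0.050(49.4) = 76.5700
T̂_A − T̂_B = -7.8682

-7.87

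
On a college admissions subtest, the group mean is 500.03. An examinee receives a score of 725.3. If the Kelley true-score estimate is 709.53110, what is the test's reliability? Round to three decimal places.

0.930

T̂ = ρX + (1 − ρ)μ  ⇒  T̂ − μ = ρ(X − μ)
ρ = (T̂ − μ)/(X − μ) = (709.53110 − 500.03) / (725.3 − 500.03) = 209.50110 / 225.27 = 0.93000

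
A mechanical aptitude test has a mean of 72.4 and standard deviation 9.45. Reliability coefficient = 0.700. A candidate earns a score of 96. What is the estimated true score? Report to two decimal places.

88.92

T̂ = 0.700(96) + 0.300(72.4) = 67.200 + 21.7200 = 88.920 → 88.92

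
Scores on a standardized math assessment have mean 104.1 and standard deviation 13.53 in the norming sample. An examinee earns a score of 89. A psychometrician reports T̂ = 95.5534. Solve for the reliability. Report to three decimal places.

T̂ = ρX + (1 − ρ)μ  ⇒  T̂ − μ = ρ(X − μ)
ρ = (T̂ − μ)/(X − μ) = (95.5534 − 104.1) / (89 − 104.1) = -8.5466 / -15.1 = 0.56600

0.566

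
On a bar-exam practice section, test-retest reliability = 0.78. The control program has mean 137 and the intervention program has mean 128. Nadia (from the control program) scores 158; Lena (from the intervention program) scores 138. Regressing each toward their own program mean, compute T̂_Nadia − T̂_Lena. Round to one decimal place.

T̂_Nadia = 0.78(158) + 0.22(137) = 153.380
T̂_Lena = 0.78(138) + 0.22(128) = 135.800
Difference = 153.380 − 135.800 = 17.580

17.6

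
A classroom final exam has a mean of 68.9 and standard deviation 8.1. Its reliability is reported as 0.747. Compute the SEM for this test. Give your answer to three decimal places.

SEM = SD · √(1 − ρ) = 8.1 × √0.253 = 8.1 × 0.5030 = 4.0742

4.074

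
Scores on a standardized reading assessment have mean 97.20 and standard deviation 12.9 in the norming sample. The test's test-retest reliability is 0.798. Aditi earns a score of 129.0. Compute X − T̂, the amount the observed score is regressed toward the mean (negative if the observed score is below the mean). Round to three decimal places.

T̂ = ρX + (1 − ρ)μ
  = 0.798 × 129.0 + 0.202 × 97.20
  = 102.9420 + 19.63440
  = 122.57640
  ≈ 122.5764
X − T̂ = 129.0 − 122.5764 = 6.4236 → 6.424

6.424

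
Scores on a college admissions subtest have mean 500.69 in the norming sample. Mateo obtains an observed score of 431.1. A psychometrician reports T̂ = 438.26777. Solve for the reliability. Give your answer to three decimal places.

T̂ = ρX + (1 − ρ)μ  ⇒  T̂ − μ = ρ(X − μ)
ρ = (T̂ − μ)/(X − μ) = (438.26777 − 500.69) / (431.1 − 500.69) = -62.42223 / -69.59 = 0.89700

0.897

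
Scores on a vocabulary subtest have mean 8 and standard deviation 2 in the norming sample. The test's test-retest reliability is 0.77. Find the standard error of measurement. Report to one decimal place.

SEM = SD · √(1 − ρ) = 2 × √0.23 = 2 × 0.4796 = 0.959

1.0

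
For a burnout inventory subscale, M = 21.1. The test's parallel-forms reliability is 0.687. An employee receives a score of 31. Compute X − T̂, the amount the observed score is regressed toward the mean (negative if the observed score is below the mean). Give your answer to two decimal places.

T̂ = ρX + (1 − ρ)μ
  = 0.687 × 31 + 0.313 × 21.1
  = 21.297 + 6.6043
  = 27.9013
  ≈ 27.901
X − T̂ = 31 − 27.901 = 3.099 → 3.10

3.10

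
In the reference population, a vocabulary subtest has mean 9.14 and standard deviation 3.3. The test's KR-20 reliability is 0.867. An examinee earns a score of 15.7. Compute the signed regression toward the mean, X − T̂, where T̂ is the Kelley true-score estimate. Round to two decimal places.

T̂ = 0.867(15.7) + 0.133(9.14) = 13.6119 + 1.21562 = 14.8275 → 14.828
X − T̂ = 15.7 − 14.828 = 0.872 → 0.87

0.87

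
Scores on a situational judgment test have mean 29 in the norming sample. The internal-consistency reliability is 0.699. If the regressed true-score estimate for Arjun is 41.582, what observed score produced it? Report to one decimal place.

T̂ = ρX + (1 − ρ)μ  ⇒  X = (T̂ − (1 − ρ)μ) / ρ
X = (41.582 − 0.301 × 29) / 0.699 = (41.582 − 8.729) / 0.699 = 32.853 / 0.699 = 47.000

47.0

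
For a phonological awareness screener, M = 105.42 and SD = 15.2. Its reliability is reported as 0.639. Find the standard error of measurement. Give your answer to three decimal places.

SEM = SD · √(1 − ρ) = 15.2 × √0.361 = 15.2 × 0.6008 = 9.1327

9.133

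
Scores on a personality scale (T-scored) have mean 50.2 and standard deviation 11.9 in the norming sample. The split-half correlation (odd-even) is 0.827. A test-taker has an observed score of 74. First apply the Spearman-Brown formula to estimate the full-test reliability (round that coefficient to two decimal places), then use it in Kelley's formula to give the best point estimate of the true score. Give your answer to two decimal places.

Spearman-Brown: ρ = 2r/(1 + r) = 2(0.827)/(1 + 0.827) = 1.6540/1.827 = 0.9053 → 0.91
Weight the observed score by reliability and the mean by (1 − reliability): T̂ = 0.91·74 + 0.09·50.2 = 67.34 + 4.518 = 71.858.

71.86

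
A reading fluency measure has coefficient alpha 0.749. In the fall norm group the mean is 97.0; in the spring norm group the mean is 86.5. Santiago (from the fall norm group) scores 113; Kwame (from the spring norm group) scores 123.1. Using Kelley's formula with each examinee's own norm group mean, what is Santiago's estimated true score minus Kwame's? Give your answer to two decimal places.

T̂_Santiago = 0.749(113) + 0.251(97.0) = 108.9840
T̂_Kwame = 0.749(123.1) + 0.251(86.5) = 113.9134
Difference = 108.9840 − 113.9134 = -4.9294

-4.93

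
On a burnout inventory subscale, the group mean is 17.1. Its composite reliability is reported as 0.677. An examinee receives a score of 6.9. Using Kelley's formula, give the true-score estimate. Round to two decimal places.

Weight the observed score by reliability and the mean by (1 − reliability): T̂ = 0.677·6.9 + 0.323·17.1 = 4.6713 + 5.5233 = 10.195.

10.19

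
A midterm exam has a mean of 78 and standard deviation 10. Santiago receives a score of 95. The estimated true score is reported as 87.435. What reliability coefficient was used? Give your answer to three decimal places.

0.555

T̂ = ρX + (1 − ρ)μ  ⇒  T̂ − μ = ρ(X − μ)
ρ = (T̂ − μ)/(X − μ) = (87.435 − 78) / (95 − 78) = 9.435 / 17.0 = 0.55500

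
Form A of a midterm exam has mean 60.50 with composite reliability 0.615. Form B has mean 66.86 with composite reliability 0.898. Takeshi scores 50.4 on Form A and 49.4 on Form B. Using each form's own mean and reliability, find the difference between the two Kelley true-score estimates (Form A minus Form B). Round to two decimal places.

3.11

T̂_A = 0.615(50.4) + 0.385(60.50) = 54.2885
T̂_B = 0.898(49.4) + 0.102(66.86) = 51.1809
T̂_A − T̂_B = 3.1076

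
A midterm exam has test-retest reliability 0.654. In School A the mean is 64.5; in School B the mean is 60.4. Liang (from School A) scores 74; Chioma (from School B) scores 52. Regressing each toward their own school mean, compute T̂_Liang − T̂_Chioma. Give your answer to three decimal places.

15.807

T̂_Liang = 0.654(74) + 0.346(64.5) = 70.71300
T̂_Chioma = 0.654(52) + 0.346(60.4) = 54.90640
Difference = 70.71300 − 54.90640 = 15.80660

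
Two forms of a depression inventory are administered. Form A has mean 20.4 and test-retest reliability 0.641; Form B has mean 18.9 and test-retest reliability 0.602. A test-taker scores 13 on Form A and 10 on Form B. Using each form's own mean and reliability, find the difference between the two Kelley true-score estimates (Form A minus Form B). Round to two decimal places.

2.11

T̂_A = 0.641(13) + 0.359(20.4) = 15.6566
T̂_B = 0.602(10) + 0.398(18.9) = 13.5422
T̂_A − T̂_B = 2.1144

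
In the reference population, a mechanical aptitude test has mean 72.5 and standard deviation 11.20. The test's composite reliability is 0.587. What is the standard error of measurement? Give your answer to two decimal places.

SEM = SD · √(1 − ρ) = 11.20 × √0.413 = 11.20 × 0.6427 = 7.198

7.20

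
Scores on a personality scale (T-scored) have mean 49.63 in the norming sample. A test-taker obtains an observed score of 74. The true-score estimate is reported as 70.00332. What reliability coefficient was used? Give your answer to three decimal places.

0.836

T̂ = ρX + (1 − ρ)μ  ⇒  T̂ − μ = ρ(X − μ)
ρ = (T̂ − μ)/(X − μ) = (70.00332 − 49.63) / (74 − 49.63) = 20.37332 / 24.37 = 0.83600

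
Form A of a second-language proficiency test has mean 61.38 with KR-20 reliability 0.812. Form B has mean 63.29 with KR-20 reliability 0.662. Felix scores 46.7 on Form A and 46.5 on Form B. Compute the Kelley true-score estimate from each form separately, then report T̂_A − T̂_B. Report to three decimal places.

-2.715

T̂_A = 0.812(46.7) + 0.188(61.38) = 49.45984
T̂_B = 0.662(46.5) + 0.338(63.29) = 52.17502
T̂_A − T̂_B = -2.71518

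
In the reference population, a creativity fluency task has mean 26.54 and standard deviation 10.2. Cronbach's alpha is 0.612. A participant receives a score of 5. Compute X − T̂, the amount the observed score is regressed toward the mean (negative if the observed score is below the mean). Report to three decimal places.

-8.358

T̂ = 0.612(5) + 0.388(26.54) = 3.060 + 10.29752 = 13.35752 → 13.3575
X − T̂ = 5 − 13.3575 = -8.3575 → -8.358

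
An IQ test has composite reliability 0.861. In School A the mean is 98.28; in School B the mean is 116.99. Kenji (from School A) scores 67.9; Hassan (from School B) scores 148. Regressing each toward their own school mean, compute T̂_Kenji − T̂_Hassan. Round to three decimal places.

T̂_Kenji = 0.861(67.9) + 0.139(98.28) = 72.12282
T̂_Hassan = 0.861(148) + 0.139(116.99) = 143.68961
Difference = 72.12282 − 143.68961 = -71.56679

-71.567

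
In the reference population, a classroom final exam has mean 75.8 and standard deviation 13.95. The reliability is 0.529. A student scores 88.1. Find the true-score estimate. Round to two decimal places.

Regress the observed score toward the mean by the unreliability: T̂ = 0.529·88.1 + 0.471·75.8 = 46.6049 + 35.7018 = 82.307.

82.31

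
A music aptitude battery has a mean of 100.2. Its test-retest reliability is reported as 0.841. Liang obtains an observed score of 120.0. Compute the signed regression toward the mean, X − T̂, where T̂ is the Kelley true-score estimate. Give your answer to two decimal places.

T̂ = 0.841(120.0) + 0.159(100.2) = 100.9200 + 15.9318 = 116.8518 → 116.852
X − T̂ = 120.0 − 116.852 = 3.148 → 3.15

3.15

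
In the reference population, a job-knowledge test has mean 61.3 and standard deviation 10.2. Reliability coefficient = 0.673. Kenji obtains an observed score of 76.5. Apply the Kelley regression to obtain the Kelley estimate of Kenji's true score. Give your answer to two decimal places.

71.53

T̂ = 0.673(76.5) + 0.327(61.3) = 51.4845 + 20.0451 = 71.530 → 71.53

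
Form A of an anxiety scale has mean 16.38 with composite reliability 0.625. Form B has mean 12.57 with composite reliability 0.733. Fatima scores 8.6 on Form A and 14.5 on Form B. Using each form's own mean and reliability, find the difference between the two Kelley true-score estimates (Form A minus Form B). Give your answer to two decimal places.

-2.47

T̂_A = 0.625(8.6) + 0.375(16.38) = 11.5175
T̂_B = 0.733(14.5) + 0.267(12.57) = 13.9847
T̂_A − T̂_B = -2.4672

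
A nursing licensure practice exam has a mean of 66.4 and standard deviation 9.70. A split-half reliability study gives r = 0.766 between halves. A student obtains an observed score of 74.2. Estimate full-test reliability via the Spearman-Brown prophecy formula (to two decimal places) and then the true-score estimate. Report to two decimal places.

Spearman-Brown: ρ = 2r/(1 + r) = 2(0.766)/(1 + 0.766) = 1.5320/1.766 = 0.8675 → 0.87
T̂ = ρX + (1 − ρ)μ
  = 0.87 × 74.2 + 0.13 × 66.4
  = 64.554 + 8.632
  = 73.186
  ≈ 73.19

73.19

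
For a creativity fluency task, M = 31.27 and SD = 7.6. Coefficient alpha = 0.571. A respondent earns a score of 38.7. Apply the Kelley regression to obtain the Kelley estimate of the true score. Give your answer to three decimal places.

T̂ = ρX + (1 − ρ)μ
  = 0.571 × 38.7 + 0.429 × 31.27
  = 22.0977 + 13.41483
  = 35.5125
  ≈ 35.513

35.513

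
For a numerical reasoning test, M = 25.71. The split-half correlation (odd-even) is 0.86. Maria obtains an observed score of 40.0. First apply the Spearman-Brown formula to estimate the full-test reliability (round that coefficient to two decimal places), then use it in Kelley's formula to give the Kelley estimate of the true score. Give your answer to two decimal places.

Spearman-Brown: ρ = 2r/(1 + r) = 2(0.86)/(1 + 0.86) = 1.720/1.86 = 0.9247 → 0.92
T̂ = ρX + (1 − ρ)μ
  = 0.92 × 40.0 + 0.08 × 25.71
  = 36.800 + 2.0568
  = 38.857
  ≈ 38.86

38.86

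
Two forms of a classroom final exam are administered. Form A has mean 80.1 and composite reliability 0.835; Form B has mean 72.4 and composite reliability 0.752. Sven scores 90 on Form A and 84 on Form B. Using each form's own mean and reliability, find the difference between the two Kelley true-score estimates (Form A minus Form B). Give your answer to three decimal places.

T̂_A = 0.835(90) + 0.165(80.1) = 88.36650
T̂_B = 0.752(84) + 0.248(72.4) = 81.12320
T̂_A − T̂_B = 7.24330

7.243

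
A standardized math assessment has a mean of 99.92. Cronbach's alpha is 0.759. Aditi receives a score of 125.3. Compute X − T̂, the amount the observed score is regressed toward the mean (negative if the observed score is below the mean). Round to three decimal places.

T̂ = ρX + (1 − ρ)μ
  = 0.759 × 125.3 + 0.241 × 99.92
  = 95.1027 + 24.08072
  = 119.18342
  ≈ 119.1834
X − T̂ = 125.3 − 119.1834 = 6.1166 → 6.117

6.117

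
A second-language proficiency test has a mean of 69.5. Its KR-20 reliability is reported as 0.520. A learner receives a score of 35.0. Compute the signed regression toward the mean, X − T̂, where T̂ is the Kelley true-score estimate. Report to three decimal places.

-16.560

T̂ = ρX + (1 − ρ)μ
  = 0.520 × 35.0 + 0.480 × 69.5
  = 18.2000 + 33.3600
  = 51.56000
  ≈ 51.5600
X − T̂ = 35.0 − 51.5600 = -16.5600 → -16.560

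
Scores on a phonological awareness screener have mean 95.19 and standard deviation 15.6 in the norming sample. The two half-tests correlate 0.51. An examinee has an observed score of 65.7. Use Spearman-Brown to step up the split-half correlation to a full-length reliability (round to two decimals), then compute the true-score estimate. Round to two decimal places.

75.14

Spearman-Brown: ρ = 2r/(1 + r) = 2(0.51)/(1 + 0.51) = 1.020/1.51 = 0.6755 → 0.68
T̂ = 0.68(65.7) + 0.32(95.19) = 44.676 + 30.4608 = 75.137 → 75.14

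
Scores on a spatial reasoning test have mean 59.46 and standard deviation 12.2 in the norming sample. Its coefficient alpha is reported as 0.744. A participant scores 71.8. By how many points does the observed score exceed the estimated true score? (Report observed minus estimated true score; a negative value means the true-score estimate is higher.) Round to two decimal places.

T̂ = 0.744(71.8) + 0.256(59.46) = 53.4192 + 15.22176 = 68.6410 → 68.641
X − T̂ = 71.8 − 68.641 = 3.159 → 3.16

3.16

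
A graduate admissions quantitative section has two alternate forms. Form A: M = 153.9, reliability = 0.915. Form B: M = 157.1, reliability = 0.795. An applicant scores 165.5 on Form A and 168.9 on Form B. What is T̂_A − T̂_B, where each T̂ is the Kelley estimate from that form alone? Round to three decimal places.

T̂_A = 0.915(165.5) + 0.085(153.9) = 164.51400
T̂_B = 0.795(168.9) + 0.205(157.1) = 166.48100
T̂_A − T̂_B = -1.96700

-1.967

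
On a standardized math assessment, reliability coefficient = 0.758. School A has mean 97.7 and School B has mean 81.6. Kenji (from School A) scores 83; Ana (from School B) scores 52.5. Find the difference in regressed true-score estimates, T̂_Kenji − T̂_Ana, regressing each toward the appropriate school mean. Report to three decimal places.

27.015

T̂_Kenji = 0.758(83) + 0.242(97.7) = 86.55740
T̂_Ana = 0.758(52.5) + 0.242(81.6) = 59.54220
Difference = 86.55740 − 59.54220 = 27.01520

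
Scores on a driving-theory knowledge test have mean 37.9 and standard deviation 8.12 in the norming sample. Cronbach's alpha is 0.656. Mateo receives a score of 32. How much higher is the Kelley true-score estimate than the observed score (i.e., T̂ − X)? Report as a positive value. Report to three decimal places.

2.030

Kelley's formula gives T̂ = 0.656·32 + 0.344·37.9 = 20.992 + 13.0376 = 34.02960.
T̂ − X = 34.0296 − 32 = 2.0296 → 2.030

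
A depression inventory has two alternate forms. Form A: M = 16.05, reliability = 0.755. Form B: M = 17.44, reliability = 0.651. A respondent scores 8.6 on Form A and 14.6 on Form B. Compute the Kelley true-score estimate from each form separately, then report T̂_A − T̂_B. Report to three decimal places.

-5.166

T̂_A = 0.755(8.6) + 0.245(16.05) = 10.42525
T̂_B = 0.651(14.6) + 0.349(17.44) = 15.59116
T̂_A − T̂_B = -5.16591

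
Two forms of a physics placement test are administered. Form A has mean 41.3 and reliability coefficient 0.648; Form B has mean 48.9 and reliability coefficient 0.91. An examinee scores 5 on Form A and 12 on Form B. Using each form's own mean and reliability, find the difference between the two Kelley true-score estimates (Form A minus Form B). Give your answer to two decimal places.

2.46

T̂_A = 0.648(5) + 0.352(41.3) = 17.7776
T̂_B = 0.91(12) + 0.09(48.9) = 15.3210
T̂_A − T̂_B = 2.4566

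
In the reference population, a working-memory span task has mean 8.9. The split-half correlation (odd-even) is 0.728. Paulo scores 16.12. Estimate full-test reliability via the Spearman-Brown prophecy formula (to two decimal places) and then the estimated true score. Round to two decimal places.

14.96

Spearman-Brown: ρ = 2r/(1 + r) = 2(0.728)/(1 + 0.728) = 1.4560/1.728 = 0.8426 → 0.84
T̂ = ρX + (1 − ρ)μ
  = 0.84 × 16.12 + 0.16 × 8.9
  = 13.5408 + 1.424
  = 14.965
  ≈ 14.96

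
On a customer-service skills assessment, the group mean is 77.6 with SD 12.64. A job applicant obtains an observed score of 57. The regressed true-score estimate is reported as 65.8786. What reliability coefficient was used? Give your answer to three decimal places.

0.569

T̂ = ρX + (1 − ρ)μ  ⇒  T̂ − μ = ρ(X − μ)
ρ = (T̂ − μ)/(X − μ) = (65.8786 − 77.6) / (57 − 77.6) = -11.7214 / -20.6 = 0.56900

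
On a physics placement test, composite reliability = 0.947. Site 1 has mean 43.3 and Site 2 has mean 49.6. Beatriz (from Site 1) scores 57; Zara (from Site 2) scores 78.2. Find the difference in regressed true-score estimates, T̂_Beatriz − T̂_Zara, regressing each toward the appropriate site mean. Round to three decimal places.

-20.410

T̂_Beatriz = 0.947(57) + 0.053(43.3) = 56.27390
T̂_Zara = 0.947(78.2) + 0.053(49.6) = 76.68420
Difference = 56.27390 − 76.68420 = -20.41030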